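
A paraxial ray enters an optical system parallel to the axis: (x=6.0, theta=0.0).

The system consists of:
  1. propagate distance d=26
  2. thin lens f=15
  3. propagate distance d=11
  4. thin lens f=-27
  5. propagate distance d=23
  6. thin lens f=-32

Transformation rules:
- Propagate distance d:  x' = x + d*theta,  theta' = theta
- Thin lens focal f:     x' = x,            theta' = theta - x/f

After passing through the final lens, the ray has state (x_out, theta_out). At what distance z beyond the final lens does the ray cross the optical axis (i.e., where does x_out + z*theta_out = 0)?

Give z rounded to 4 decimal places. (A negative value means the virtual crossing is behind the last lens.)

Answer: -11.6439

Derivation:
Initial: x=6.0000 theta=0.0000
After 1 (propagate distance d=26): x=6.0000 theta=0.0000
After 2 (thin lens f=15): x=6.0000 theta=-0.4000
After 3 (propagate distance d=11): x=1.6000 theta=-0.4000
After 4 (thin lens f=-27): x=1.6000 theta=-46/135 (≈-0.3407)
After 5 (propagate distance d=23): x=-842/135 (≈-6.2370) theta=-46/135 (≈-0.3407)
After 6 (thin lens f=-32): x=-842/135 (≈-6.2370) theta=-1157/2160 (≈-0.5356)
z_focus = -x_out/theta_out = -(-842/135)/(-1157/2160) = -13472/1157 ≈ -11.6439
Rounded to 4 decimal places: z = -11.6439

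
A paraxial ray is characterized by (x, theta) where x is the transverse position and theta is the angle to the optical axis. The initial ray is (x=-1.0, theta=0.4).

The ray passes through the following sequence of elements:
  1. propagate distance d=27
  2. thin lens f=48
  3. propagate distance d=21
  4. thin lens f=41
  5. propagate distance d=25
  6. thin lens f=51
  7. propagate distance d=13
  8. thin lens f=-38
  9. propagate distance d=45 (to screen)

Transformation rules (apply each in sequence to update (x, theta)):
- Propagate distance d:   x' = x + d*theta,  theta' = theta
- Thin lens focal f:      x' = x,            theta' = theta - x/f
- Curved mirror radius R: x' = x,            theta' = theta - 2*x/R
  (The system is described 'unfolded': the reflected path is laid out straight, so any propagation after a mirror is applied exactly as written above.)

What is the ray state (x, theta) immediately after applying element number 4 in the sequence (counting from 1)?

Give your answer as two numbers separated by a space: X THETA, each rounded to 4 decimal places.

Answer: 13.9125 -0.1435

Derivation:
Initial: x=-1.0000 theta=0.4000
After 1 (propagate distance d=27): x=9.8000 theta=0.4000
After 2 (thin lens f=48): x=9.8000 theta=47/240 (≈0.1958)
After 3 (propagate distance d=21): x=13.9125 theta=47/240 (≈0.1958)
After 4 (thin lens f=41): x=13.9125 theta=-353/2460 (≈-0.1435)
Rounded to 4 decimal places: x = 13.9125, theta = -0.1435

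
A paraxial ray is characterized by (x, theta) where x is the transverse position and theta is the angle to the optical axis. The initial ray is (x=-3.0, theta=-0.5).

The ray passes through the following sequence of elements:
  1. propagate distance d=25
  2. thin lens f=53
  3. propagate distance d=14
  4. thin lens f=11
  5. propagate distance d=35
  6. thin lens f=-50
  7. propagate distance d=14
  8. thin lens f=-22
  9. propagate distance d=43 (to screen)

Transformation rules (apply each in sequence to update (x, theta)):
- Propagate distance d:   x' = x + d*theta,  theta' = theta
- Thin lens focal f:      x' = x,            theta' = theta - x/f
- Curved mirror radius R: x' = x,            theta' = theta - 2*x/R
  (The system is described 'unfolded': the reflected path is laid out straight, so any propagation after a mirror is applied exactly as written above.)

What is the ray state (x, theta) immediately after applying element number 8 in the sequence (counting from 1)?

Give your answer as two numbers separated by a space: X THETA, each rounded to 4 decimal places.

Initial: x=-3.0000 theta=-0.5000
After 1 (propagate distance d=25): x=-15.5000 theta=-0.5000
After 2 (thin lens f=53): x=-15.5000 theta=-11/53 (≈-0.2075)
After 3 (propagate distance d=14): x=-1951/106 (≈-18.4057) theta=-11/53 (≈-0.2075)
After 4 (thin lens f=11): x=-1951/106 (≈-18.4057) theta=1709/1166 (≈1.4657)
After 5 (propagate distance d=35): x=19177/583 (≈32.8937) theta=1709/1166 (≈1.4657)
After 6 (thin lens f=-50): x=19177/583 (≈32.8937) theta=30951/14575 (≈2.1236)
After 7 (propagate distance d=14): x=912739/14575 (≈62.6236) theta=30951/14575 (≈2.1236)
After 8 (thin lens f=-22): x=912739/14575 (≈62.6236) theta=1593661/320650 (≈4.9701)
Rounded to 4 decimal places: x = 62.6236, theta = 4.9701

Answer: 62.6236 4.9701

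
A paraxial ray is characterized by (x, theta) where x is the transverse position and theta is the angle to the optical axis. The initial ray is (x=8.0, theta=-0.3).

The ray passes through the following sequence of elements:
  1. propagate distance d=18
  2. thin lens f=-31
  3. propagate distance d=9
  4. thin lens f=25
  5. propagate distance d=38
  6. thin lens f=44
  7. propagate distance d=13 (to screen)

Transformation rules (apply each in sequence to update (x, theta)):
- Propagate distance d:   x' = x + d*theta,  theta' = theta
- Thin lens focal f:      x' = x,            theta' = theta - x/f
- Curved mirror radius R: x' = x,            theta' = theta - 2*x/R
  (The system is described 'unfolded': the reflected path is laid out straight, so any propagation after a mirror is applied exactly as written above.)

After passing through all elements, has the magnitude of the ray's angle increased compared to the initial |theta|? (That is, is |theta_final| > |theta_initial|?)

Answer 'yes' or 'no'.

Initial: x=8.0000 theta=-0.3000
After 1 (propagate distance d=18): x=2.6000 theta=-0.3000
After 2 (thin lens f=-31): x=2.6000 theta=-67/310 (≈-0.2161)
After 3 (propagate distance d=9): x=203/310 (≈0.6548) theta=-67/310 (≈-0.2161)
After 4 (thin lens f=25): x=203/310 (≈0.6548) theta=-939/3875 (≈-0.2423)
After 5 (propagate distance d=38): x=-66289/7750 (≈-8.5534) theta=-939/3875 (≈-0.2423)
After 6 (thin lens f=44): x=-66289/7750 (≈-8.5534) theta=-16343/341000 (≈-0.0479)
After 7 (propagate distance d=13 (to screen)): x=-125167/13640 (≈-9.1765) theta=-16343/341000 (≈-0.0479)
|theta_initial|=0.3000 |theta_final|=16343/341000 (≈0.0479) -> not increased

Answer: no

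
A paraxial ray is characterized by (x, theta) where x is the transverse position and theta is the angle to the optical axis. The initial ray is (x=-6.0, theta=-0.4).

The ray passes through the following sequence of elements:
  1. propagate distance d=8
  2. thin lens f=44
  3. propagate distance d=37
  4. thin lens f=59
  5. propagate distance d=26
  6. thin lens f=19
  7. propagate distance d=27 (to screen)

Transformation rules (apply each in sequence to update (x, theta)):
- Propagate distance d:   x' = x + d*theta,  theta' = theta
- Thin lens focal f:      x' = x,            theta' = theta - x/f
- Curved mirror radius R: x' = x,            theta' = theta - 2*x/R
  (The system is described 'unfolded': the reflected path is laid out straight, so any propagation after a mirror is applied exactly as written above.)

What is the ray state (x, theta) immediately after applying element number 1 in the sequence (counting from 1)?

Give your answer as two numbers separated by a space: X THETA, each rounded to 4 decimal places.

Initial: x=-6.0000 theta=-0.4000
After 1 (propagate distance d=8): x=-9.2000 theta=-0.4000
Rounded to 4 decimal places: x = -9.2000, theta = -0.4000

Answer: -9.2000 -0.4000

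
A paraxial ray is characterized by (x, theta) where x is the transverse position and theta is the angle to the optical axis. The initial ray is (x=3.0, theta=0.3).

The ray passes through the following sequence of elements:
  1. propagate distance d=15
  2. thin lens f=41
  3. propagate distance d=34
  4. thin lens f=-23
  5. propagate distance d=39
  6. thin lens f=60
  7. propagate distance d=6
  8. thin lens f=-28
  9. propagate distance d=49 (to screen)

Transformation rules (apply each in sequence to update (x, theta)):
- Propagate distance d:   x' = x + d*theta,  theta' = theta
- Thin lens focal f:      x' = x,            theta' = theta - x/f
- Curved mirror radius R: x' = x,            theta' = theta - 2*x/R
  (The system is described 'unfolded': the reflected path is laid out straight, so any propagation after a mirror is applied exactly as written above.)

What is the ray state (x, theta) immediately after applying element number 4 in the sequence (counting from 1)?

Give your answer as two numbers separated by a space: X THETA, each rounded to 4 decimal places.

Initial: x=3.0000 theta=0.3000
After 1 (propagate distance d=15): x=7.5000 theta=0.3000
After 2 (thin lens f=41): x=7.5000 theta=24/205 (≈0.1171)
After 3 (propagate distance d=34): x=4707/410 (≈11.4805) theta=24/205 (≈0.1171)
After 4 (thin lens f=-23): x=4707/410 (≈11.4805) theta=5811/9430 (≈0.6162)
Rounded to 4 decimal places: x = 11.4805, theta = 0.6162

Answer: 11.4805 0.6162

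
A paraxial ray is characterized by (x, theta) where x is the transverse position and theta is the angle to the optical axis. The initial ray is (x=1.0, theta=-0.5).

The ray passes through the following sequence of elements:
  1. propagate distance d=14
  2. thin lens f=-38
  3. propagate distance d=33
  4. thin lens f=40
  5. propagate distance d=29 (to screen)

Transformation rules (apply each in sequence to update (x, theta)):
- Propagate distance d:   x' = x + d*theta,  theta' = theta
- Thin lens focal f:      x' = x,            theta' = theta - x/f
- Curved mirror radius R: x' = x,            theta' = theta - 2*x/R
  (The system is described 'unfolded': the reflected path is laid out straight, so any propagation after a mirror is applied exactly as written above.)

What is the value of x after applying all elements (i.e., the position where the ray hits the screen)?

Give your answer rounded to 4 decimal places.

Initial: x=1.0000 theta=-0.5000
After 1 (propagate distance d=14): x=-6.0000 theta=-0.5000
After 2 (thin lens f=-38): x=-6.0000 theta=-25/38 (≈-0.6579)
After 3 (propagate distance d=33): x=-1053/38 (≈-27.7105) theta=-25/38 (≈-0.6579)
After 4 (thin lens f=40): x=-1053/38 (≈-27.7105) theta=53/1520 (≈0.0349)
After 5 (propagate distance d=29 (to screen)): x=-40583/1520 (≈-26.6993) theta=53/1520 (≈0.0349)
Rounded to 4 decimal places: x = -26.6993

Answer: -26.6993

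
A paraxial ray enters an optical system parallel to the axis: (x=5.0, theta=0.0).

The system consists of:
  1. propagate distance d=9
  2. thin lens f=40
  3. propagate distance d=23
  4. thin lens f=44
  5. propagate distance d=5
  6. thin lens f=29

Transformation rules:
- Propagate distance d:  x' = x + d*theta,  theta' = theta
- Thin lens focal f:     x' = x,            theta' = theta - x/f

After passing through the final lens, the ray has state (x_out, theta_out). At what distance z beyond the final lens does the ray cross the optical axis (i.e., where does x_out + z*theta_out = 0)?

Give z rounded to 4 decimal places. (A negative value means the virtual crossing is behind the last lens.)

Initial: x=5.0000 theta=0.0000
After 1 (propagate distance d=9): x=5.0000 theta=0.0000
After 2 (thin lens f=40): x=5.0000 theta=-0.1250
After 3 (propagate distance d=23): x=2.1250 theta=-0.1250
After 4 (thin lens f=44): x=2.1250 theta=-61/352 (≈-0.1733)
After 5 (propagate distance d=5): x=443/352 (≈1.2585) theta=-61/352 (≈-0.1733)
After 6 (thin lens f=29): x=443/352 (≈1.2585) theta=-553/2552 (≈-0.2167)
z_focus = -x_out/theta_out = -(443/352)/(-553/2552) = 12847/2212 ≈ 5.8079
Rounded to 4 decimal places: z = 5.8079

Answer: 5.8079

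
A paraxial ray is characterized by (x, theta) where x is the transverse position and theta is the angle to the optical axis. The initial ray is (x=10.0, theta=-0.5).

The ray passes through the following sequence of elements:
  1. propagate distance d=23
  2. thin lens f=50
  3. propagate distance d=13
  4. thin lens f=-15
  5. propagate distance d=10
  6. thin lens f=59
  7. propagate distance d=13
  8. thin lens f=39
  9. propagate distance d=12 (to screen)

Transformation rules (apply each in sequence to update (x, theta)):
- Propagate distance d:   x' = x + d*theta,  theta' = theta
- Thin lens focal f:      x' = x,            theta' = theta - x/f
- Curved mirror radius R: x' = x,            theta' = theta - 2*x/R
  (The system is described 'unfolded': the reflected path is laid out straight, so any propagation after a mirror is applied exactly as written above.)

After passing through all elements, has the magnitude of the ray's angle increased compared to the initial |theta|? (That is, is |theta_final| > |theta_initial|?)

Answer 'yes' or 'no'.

Answer: no

Derivation:
Initial: x=10.0000 theta=-0.5000
After 1 (propagate distance d=23): x=-1.5000 theta=-0.5000
After 2 (thin lens f=50): x=-1.5000 theta=-0.4700
After 3 (propagate distance d=13): x=-7.6100 theta=-0.4700
After 4 (thin lens f=-15): x=-7.6100 theta=-733/750 (≈-0.9773)
After 5 (propagate distance d=10): x=-1043/60 (≈-17.3833) theta=-733/750 (≈-0.9773)
After 6 (thin lens f=59): x=-1043/60 (≈-17.3833) theta=-60419/88500 (≈-0.6827)
After 7 (propagate distance d=13): x=-193656/7375 (≈-26.2584) theta=-60419/88500 (≈-0.6827)
After 8 (thin lens f=39): x=-193656/7375 (≈-26.2584) theta=-10823/1150500 (≈-0.0094)
After 9 (propagate distance d=12 (to screen)): x=-2528351/95875 (≈-26.3713) theta=-10823/1150500 (≈-0.0094)
|theta_initial|=0.5000 |theta_final|=10823/1150500 (≈0.0094) -> not increased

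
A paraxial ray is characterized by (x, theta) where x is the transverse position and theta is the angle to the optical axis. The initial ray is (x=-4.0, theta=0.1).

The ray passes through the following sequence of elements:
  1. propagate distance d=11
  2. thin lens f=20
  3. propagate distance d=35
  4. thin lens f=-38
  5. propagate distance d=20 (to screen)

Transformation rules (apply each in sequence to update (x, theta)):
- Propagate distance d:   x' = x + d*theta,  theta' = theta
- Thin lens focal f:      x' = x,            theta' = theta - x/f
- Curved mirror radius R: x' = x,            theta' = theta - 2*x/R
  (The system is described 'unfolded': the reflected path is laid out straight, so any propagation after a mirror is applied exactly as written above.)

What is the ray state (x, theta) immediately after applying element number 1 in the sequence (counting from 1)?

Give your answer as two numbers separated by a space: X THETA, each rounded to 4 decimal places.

Answer: -2.9000 0.1000

Derivation:
Initial: x=-4.0000 theta=0.1000
After 1 (propagate distance d=11): x=-2.9000 theta=0.1000
Rounded to 4 decimal places: x = -2.9000, theta = 0.1000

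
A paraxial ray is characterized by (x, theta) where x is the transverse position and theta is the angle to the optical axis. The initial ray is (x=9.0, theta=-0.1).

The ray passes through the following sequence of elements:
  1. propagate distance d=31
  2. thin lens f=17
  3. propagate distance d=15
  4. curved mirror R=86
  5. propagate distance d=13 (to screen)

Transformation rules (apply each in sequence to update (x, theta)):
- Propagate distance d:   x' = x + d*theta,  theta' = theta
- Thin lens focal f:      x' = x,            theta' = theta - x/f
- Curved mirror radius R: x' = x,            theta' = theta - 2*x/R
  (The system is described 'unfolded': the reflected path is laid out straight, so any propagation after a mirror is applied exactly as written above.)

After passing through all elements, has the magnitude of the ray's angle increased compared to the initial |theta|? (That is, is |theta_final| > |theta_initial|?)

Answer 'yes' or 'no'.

Answer: yes

Derivation:
Initial: x=9.0000 theta=-0.1000
After 1 (propagate distance d=31): x=5.9000 theta=-0.1000
After 2 (thin lens f=17): x=5.9000 theta=-38/85 (≈-0.4471)
After 3 (propagate distance d=15): x=-137/170 (≈-0.8059) theta=-38/85 (≈-0.4471)
After 4 (curved mirror R=86): x=-137/170 (≈-0.8059) theta=-3131/7310 (≈-0.4283)
After 5 (propagate distance d=13 (to screen)): x=-23297/3655 (≈-6.3740) theta=-3131/7310 (≈-0.4283)
|theta_initial|=0.1000 |theta_final|=3131/7310 (≈0.4283) -> increased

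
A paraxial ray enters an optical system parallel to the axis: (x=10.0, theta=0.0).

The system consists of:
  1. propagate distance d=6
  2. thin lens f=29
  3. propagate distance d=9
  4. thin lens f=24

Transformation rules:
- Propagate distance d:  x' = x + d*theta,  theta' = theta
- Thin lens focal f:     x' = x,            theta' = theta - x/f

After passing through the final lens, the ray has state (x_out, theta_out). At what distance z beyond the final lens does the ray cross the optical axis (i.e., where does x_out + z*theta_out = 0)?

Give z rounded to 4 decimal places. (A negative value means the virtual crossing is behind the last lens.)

Initial: x=10.0000 theta=0.0000
After 1 (propagate distance d=6): x=10.0000 theta=0.0000
After 2 (thin lens f=29): x=10.0000 theta=-10/29 (≈-0.3448)
After 3 (propagate distance d=9): x=200/29 (≈6.8966) theta=-10/29 (≈-0.3448)
After 4 (thin lens f=24): x=200/29 (≈6.8966) theta=-55/87 (≈-0.6322)
z_focus = -x_out/theta_out = -(200/29)/(-55/87) = 120/11 ≈ 10.9091
Rounded to 4 decimal places: z = 10.9091

Answer: 10.9091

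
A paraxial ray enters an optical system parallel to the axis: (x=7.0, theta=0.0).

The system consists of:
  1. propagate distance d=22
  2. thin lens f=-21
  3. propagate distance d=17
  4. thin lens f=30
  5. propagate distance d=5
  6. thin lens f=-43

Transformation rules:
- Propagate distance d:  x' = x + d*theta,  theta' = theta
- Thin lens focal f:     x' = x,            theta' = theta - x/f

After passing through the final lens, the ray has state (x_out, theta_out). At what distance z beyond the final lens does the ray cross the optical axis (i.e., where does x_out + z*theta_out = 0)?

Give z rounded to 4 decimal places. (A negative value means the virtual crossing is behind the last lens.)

Initial: x=7.0000 theta=0.0000
After 1 (propagate distance d=22): x=7.0000 theta=0.0000
After 2 (thin lens f=-21): x=7.0000 theta=1/3 (≈0.3333)
After 3 (propagate distance d=17): x=38/3 (≈12.6667) theta=1/3 (≈0.3333)
After 4 (thin lens f=30): x=38/3 (≈12.6667) theta=-4/45 (≈-0.0889)
After 5 (propagate distance d=5): x=110/9 (≈12.2222) theta=-4/45 (≈-0.0889)
After 6 (thin lens f=-43): x=110/9 (≈12.2222) theta=42/215 (≈0.1953)
z_focus = -x_out/theta_out = -(110/9)/(42/215) = -11825/189 ≈ -62.5661
Rounded to 4 decimal places: z = -62.5661

Answer: -62.5661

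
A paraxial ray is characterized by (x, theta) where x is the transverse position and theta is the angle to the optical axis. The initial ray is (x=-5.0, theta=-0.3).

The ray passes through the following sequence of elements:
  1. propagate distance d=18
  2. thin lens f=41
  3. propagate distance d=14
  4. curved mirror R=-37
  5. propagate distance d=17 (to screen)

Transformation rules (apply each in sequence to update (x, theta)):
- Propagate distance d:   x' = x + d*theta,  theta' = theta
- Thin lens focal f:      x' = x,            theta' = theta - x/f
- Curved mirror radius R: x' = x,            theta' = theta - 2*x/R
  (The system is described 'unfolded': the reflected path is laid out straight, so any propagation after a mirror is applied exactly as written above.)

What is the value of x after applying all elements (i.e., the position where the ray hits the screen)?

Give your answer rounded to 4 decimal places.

Answer: -21.9895

Derivation:
Initial: x=-5.0000 theta=-0.3000
After 1 (propagate distance d=18): x=-10.4000 theta=-0.3000
After 2 (thin lens f=41): x=-10.4000 theta=-19/410 (≈-0.0463)
After 3 (propagate distance d=14): x=-453/41 (≈-11.0488) theta=-19/410 (≈-0.0463)
After 4 (curved mirror R=-37): x=-453/41 (≈-11.0488) theta=-9763/15170 (≈-0.6436)
After 5 (propagate distance d=17 (to screen)): x=-333581/15170 (≈-21.9895) theta=-9763/15170 (≈-0.6436)
Rounded to 4 decimal places: x = -21.9895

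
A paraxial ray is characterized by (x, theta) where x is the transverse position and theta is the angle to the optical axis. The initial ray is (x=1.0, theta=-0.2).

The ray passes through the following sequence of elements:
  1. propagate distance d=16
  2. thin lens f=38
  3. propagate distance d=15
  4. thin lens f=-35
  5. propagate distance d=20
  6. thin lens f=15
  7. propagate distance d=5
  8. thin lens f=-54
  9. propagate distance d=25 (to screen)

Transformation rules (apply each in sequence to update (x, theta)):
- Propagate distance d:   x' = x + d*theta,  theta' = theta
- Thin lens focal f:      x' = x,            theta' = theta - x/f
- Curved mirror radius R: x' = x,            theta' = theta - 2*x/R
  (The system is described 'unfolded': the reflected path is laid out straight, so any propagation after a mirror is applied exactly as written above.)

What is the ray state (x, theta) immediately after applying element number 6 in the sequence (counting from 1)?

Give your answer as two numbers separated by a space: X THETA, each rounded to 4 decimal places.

Initial: x=1.0000 theta=-0.2000
After 1 (propagate distance d=16): x=-2.2000 theta=-0.2000
After 2 (thin lens f=38): x=-2.2000 theta=-27/190 (≈-0.1421)
After 3 (propagate distance d=15): x=-823/190 (≈-4.3316) theta=-27/190 (≈-0.1421)
After 4 (thin lens f=-35): x=-823/190 (≈-4.3316) theta=-884/3325 (≈-0.2659)
After 5 (propagate distance d=20): x=-12833/1330 (≈-9.6489) theta=-884/3325 (≈-0.2659)
After 6 (thin lens f=15): x=-12833/1330 (≈-9.6489) theta=7529/19950 (≈0.3774)
Rounded to 4 decimal places: x = -9.6489, theta = 0.3774

Answer: -9.6489 0.3774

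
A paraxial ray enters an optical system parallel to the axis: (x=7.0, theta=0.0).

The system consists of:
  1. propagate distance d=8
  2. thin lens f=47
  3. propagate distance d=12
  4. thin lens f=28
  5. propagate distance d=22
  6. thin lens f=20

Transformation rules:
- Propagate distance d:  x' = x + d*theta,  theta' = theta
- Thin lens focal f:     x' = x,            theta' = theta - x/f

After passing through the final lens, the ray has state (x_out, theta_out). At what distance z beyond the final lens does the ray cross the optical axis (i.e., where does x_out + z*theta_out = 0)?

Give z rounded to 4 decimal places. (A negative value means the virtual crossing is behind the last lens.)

Initial: x=7.0000 theta=0.0000
After 1 (propagate distance d=8): x=7.0000 theta=0.0000
After 2 (thin lens f=47): x=7.0000 theta=-7/47 (≈-0.1489)
After 3 (propagate distance d=12): x=245/47 (≈5.2128) theta=-7/47 (≈-0.1489)
After 4 (thin lens f=28): x=245/47 (≈5.2128) theta=-63/188 (≈-0.3351)
After 5 (propagate distance d=22): x=-203/94 (≈-2.1596) theta=-63/188 (≈-0.3351)
After 6 (thin lens f=20): x=-203/94 (≈-2.1596) theta=-427/1880 (≈-0.2271)
z_focus = -x_out/theta_out = -(-203/94)/(-427/1880) = -580/61 ≈ -9.5082
Rounded to 4 decimal places: z = -9.5082

Answer: -9.5082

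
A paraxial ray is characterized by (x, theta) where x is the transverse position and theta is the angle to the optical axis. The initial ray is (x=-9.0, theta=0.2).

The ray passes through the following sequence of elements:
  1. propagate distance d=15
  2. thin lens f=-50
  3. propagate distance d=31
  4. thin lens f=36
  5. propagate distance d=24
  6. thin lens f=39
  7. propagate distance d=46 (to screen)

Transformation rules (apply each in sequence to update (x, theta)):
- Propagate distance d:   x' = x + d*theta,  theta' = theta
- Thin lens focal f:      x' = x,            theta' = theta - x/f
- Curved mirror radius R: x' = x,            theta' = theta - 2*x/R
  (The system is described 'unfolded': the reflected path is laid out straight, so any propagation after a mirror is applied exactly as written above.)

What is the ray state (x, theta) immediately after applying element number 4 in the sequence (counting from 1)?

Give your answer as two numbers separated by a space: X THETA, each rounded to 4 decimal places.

Answer: -3.5200 0.1778

Derivation:
Initial: x=-9.0000 theta=0.2000
After 1 (propagate distance d=15): x=-6.0000 theta=0.2000
After 2 (thin lens f=-50): x=-6.0000 theta=0.0800
After 3 (propagate distance d=31): x=-3.5200 theta=0.0800
After 4 (thin lens f=36): x=-3.5200 theta=8/45 (≈0.1778)
Rounded to 4 decimal places: x = -3.5200, theta = 0.1778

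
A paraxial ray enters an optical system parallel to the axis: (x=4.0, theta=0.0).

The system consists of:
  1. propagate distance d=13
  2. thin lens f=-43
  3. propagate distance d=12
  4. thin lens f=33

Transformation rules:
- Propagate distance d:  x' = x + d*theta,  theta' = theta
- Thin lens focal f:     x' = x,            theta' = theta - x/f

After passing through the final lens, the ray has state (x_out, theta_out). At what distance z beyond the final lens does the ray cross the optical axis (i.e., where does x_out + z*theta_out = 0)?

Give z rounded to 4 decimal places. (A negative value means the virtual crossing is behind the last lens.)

Answer: 82.5000

Derivation:
Initial: x=4.0000 theta=0.0000
After 1 (propagate distance d=13): x=4.0000 theta=0.0000
After 2 (thin lens f=-43): x=4.0000 theta=4/43 (≈0.0930)
After 3 (propagate distance d=12): x=220/43 (≈5.1163) theta=4/43 (≈0.0930)
After 4 (thin lens f=33): x=220/43 (≈5.1163) theta=-8/129 (≈-0.0620)
z_focus = -x_out/theta_out = -(220/43)/(-8/129) = 82.5000
Rounded to 4 decimal places: z = 82.5000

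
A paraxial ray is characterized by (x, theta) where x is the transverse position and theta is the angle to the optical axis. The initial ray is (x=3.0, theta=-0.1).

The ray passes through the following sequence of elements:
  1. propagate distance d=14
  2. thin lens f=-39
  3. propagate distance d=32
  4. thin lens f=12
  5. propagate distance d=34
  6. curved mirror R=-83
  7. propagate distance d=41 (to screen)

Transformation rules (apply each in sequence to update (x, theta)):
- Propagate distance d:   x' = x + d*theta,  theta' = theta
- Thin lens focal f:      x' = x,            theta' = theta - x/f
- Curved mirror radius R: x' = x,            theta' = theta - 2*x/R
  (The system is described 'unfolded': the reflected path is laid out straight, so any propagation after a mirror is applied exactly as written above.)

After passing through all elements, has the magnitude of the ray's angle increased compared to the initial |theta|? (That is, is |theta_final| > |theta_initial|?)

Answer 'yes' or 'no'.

Initial: x=3.0000 theta=-0.1000
After 1 (propagate distance d=14): x=1.6000 theta=-0.1000
After 2 (thin lens f=-39): x=1.6000 theta=-23/390 (≈-0.0590)
After 3 (propagate distance d=32): x=-56/195 (≈-0.2872) theta=-23/390 (≈-0.0590)
After 4 (thin lens f=12): x=-56/195 (≈-0.2872) theta=-41/1170 (≈-0.0350)
After 5 (propagate distance d=34): x=-173/117 (≈-1.4786) theta=-41/1170 (≈-0.0350)
After 6 (curved mirror R=-83): x=-173/117 (≈-1.4786) theta=-6863/97110 (≈-0.0707)
After 7 (propagate distance d=41 (to screen)): x=-424973/97110 (≈-4.3762) theta=-6863/97110 (≈-0.0707)
|theta_initial|=0.1000 |theta_final|=6863/97110 (≈0.0707) -> not increased

Answer: no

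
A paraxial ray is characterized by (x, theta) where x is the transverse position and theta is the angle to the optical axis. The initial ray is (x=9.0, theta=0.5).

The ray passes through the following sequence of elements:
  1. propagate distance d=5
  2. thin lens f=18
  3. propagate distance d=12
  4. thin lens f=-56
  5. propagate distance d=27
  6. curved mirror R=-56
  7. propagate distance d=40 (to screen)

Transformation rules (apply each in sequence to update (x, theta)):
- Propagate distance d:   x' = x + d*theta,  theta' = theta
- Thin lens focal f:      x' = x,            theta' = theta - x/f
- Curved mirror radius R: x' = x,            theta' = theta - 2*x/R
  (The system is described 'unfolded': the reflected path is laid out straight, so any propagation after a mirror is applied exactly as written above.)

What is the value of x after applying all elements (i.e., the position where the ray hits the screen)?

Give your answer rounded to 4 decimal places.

Answer: 27.7561

Derivation:
Initial: x=9.0000 theta=0.5000
After 1 (propagate distance d=5): x=11.5000 theta=0.5000
After 2 (thin lens f=18): x=11.5000 theta=-5/36 (≈-0.1389)
After 3 (propagate distance d=12): x=59/6 (≈9.8333) theta=-5/36 (≈-0.1389)
After 4 (thin lens f=-56): x=59/6 (≈9.8333) theta=37/1008 (≈0.0367)
After 5 (propagate distance d=27): x=3637/336 (≈10.8244) theta=37/1008 (≈0.0367)
After 6 (curved mirror R=-56): x=3637/336 (≈10.8244) theta=11947/28224 (≈0.4233)
After 7 (propagate distance d=40 (to screen)): x=195847/7056 (≈27.7561) theta=11947/28224 (≈0.4233)
Rounded to 4 decimal places: x = 27.7561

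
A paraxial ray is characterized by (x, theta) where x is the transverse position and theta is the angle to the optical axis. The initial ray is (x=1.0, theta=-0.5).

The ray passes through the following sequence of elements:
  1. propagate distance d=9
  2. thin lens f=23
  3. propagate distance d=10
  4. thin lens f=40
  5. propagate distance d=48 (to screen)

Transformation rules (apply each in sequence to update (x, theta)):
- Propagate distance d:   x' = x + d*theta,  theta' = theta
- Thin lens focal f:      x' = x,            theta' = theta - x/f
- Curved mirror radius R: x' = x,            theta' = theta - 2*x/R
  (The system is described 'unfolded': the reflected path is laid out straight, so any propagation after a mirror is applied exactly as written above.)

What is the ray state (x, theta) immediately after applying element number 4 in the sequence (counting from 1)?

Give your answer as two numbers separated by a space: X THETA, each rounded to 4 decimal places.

Answer: -6.9783 -0.1734

Derivation:
Initial: x=1.0000 theta=-0.5000
After 1 (propagate distance d=9): x=-3.5000 theta=-0.5000
After 2 (thin lens f=23): x=-3.5000 theta=-8/23 (≈-0.3478)
After 3 (propagate distance d=10): x=-321/46 (≈-6.9783) theta=-8/23 (≈-0.3478)
After 4 (thin lens f=40): x=-321/46 (≈-6.9783) theta=-319/1840 (≈-0.1734)
Rounded to 4 decimal places: x = -6.9783, theta = -0.1734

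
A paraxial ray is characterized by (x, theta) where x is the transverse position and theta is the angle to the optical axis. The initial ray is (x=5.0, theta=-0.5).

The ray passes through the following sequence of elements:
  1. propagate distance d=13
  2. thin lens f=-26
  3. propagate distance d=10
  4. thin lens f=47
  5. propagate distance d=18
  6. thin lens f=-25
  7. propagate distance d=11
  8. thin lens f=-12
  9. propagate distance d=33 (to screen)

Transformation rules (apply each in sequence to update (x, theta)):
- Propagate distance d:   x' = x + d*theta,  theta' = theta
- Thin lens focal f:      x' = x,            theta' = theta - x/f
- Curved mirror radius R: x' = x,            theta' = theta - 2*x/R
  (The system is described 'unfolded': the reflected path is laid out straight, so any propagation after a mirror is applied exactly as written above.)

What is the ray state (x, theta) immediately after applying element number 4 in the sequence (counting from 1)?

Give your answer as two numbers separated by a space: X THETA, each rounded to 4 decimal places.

Answer: -7.0769 -0.4071

Derivation:
Initial: x=5.0000 theta=-0.5000
After 1 (propagate distance d=13): x=-1.5000 theta=-0.5000
After 2 (thin lens f=-26): x=-1.5000 theta=-29/52 (≈-0.5577)
After 3 (propagate distance d=10): x=-92/13 (≈-7.0769) theta=-29/52 (≈-0.5577)
After 4 (thin lens f=47): x=-92/13 (≈-7.0769) theta=-995/2444 (≈-0.4071)
Rounded to 4 decimal places: x = -7.0769, theta = -0.4071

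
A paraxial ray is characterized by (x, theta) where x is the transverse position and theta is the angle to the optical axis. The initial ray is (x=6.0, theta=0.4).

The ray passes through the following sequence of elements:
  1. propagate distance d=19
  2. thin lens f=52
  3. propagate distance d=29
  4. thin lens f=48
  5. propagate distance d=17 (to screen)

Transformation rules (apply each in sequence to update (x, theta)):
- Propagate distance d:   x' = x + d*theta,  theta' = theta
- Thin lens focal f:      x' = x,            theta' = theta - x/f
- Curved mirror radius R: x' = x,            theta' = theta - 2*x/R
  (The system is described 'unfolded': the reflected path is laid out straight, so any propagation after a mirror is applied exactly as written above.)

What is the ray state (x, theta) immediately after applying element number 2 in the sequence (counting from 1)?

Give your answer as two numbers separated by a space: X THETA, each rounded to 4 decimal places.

Answer: 13.6000 0.1385

Derivation:
Initial: x=6.0000 theta=0.4000
After 1 (propagate distance d=19): x=13.6000 theta=0.4000
After 2 (thin lens f=52): x=13.6000 theta=9/65 (≈0.1385)
Rounded to 4 decimal places: x = 13.6000, theta = 0.1385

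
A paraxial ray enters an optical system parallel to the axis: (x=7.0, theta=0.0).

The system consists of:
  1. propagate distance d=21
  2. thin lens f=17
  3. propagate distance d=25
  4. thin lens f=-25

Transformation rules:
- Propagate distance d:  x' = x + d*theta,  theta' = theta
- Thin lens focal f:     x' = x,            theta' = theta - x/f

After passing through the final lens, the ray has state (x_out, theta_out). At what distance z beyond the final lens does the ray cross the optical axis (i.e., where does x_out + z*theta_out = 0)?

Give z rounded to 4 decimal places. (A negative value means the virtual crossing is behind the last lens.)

Initial: x=7.0000 theta=0.0000
After 1 (propagate distance d=21): x=7.0000 theta=0.0000
After 2 (thin lens f=17): x=7.0000 theta=-7/17 (≈-0.4118)
After 3 (propagate distance d=25): x=-56/17 (≈-3.2941) theta=-7/17 (≈-0.4118)
After 4 (thin lens f=-25): x=-56/17 (≈-3.2941) theta=-231/425 (≈-0.5435)
z_focus = -x_out/theta_out = -(-56/17)/(-231/425) = -200/33 ≈ -6.0606
Rounded to 4 decimal places: z = -6.0606

Answer: -6.0606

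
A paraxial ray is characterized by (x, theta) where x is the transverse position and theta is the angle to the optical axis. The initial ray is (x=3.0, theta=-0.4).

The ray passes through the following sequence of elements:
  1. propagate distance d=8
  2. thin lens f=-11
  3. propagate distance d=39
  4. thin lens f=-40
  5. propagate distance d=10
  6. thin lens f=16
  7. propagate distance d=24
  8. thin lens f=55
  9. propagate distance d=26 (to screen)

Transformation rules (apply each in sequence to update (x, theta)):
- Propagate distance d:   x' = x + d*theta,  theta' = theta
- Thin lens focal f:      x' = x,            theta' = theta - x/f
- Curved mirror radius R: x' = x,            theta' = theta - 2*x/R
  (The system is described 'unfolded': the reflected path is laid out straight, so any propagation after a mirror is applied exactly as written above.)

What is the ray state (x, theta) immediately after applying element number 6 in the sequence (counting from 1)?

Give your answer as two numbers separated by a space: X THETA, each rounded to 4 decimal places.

Answer: -24.8182 0.7202

Derivation:
Initial: x=3.0000 theta=-0.4000
After 1 (propagate distance d=8): x=-0.2000 theta=-0.4000
After 2 (thin lens f=-11): x=-0.2000 theta=-23/55 (≈-0.4182)
After 3 (propagate distance d=39): x=-908/55 (≈-16.5091) theta=-23/55 (≈-0.4182)
After 4 (thin lens f=-40): x=-908/55 (≈-16.5091) theta=-457/550 (≈-0.8309)
After 5 (propagate distance d=10): x=-273/11 (≈-24.8182) theta=-457/550 (≈-0.8309)
After 6 (thin lens f=16): x=-273/11 (≈-24.8182) theta=3169/4400 (≈0.7202)
Rounded to 4 decimal places: x = -24.8182, theta = 0.7202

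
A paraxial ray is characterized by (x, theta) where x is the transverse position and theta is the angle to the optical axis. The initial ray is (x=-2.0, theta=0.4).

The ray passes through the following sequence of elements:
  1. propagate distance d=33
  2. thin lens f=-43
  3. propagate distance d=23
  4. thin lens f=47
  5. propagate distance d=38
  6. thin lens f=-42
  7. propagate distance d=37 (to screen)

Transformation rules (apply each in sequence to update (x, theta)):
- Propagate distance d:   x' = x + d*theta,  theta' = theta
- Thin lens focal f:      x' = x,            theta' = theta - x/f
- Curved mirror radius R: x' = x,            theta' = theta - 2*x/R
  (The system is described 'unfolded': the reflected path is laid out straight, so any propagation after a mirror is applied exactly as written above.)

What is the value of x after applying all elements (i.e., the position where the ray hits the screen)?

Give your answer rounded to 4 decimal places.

Answer: 60.3745

Derivation:
Initial: x=-2.0000 theta=0.4000
After 1 (propagate distance d=33): x=11.2000 theta=0.4000
After 2 (thin lens f=-43): x=11.2000 theta=142/215 (≈0.6605)
After 3 (propagate distance d=23): x=5674/215 (≈26.3907) theta=142/215 (≈0.6605)
After 4 (thin lens f=47): x=5674/215 (≈26.3907) theta=200/2021 (≈0.0990)
After 5 (propagate distance d=38): x=304678/10105 (≈30.1512) theta=200/2021 (≈0.0990)
After 6 (thin lens f=-42): x=304678/10105 (≈30.1512) theta=173339/212205 (≈0.8168)
After 7 (propagate distance d=37 (to screen)): x=12811781/212205 (≈60.3745) theta=173339/212205 (≈0.8168)
Rounded to 4 decimal places: x = 60.3745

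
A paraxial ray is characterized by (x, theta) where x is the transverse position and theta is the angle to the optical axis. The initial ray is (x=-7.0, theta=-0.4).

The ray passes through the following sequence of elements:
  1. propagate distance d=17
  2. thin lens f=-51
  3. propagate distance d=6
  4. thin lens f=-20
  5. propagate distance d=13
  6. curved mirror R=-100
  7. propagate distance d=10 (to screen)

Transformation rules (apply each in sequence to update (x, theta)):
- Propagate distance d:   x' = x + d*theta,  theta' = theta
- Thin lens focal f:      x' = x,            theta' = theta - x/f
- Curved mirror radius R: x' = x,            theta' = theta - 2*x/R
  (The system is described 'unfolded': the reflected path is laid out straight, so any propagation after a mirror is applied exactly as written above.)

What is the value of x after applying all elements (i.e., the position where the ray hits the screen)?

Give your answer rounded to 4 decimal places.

Answer: -61.3694

Derivation:
Initial: x=-7.0000 theta=-0.4000
After 1 (propagate distance d=17): x=-13.8000 theta=-0.4000
After 2 (thin lens f=-51): x=-13.8000 theta=-57/85 (≈-0.6706)
After 3 (propagate distance d=6): x=-303/17 (≈-17.8235) theta=-57/85 (≈-0.6706)
After 4 (thin lens f=-20): x=-303/17 (≈-17.8235) theta=-531/340 (≈-1.5618)
After 5 (propagate distance d=13): x=-12963/340 (≈-38.1265) theta=-531/340 (≈-1.5618)
After 6 (curved mirror R=-100): x=-12963/340 (≈-38.1265) theta=-39513/17000 (≈-2.3243)
After 7 (propagate distance d=10 (to screen)): x=-26082/425 (≈-61.3694) theta=-39513/17000 (≈-2.3243)
Rounded to 4 decimal places: x = -61.3694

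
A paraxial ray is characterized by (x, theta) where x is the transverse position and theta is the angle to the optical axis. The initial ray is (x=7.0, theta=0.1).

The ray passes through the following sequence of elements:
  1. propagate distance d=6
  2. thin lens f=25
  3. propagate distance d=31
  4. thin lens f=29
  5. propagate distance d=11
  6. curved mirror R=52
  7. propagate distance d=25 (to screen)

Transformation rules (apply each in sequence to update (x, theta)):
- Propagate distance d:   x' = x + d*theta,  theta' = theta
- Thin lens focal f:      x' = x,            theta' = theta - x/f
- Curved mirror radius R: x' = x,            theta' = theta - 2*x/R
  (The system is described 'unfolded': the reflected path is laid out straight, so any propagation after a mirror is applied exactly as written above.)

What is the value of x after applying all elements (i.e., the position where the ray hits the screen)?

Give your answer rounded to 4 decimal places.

Initial: x=7.0000 theta=0.1000
After 1 (propagate distance d=6): x=7.6000 theta=0.1000
After 2 (thin lens f=25): x=7.6000 theta=-0.2040
After 3 (propagate distance d=31): x=1.2760 theta=-0.2040
After 4 (thin lens f=29): x=1.2760 theta=-0.2480
After 5 (propagate distance d=11): x=-1.4520 theta=-0.2480
After 6 (curved mirror R=52): x=-1.4520 theta=-1249/6500 (≈-0.1922)
After 7 (propagate distance d=25 (to screen)): x=-40663/6500 (≈-6.2558) theta=-1249/6500 (≈-0.1922)
Rounded to 4 decimal places: x = -6.2558

Answer: -6.2558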